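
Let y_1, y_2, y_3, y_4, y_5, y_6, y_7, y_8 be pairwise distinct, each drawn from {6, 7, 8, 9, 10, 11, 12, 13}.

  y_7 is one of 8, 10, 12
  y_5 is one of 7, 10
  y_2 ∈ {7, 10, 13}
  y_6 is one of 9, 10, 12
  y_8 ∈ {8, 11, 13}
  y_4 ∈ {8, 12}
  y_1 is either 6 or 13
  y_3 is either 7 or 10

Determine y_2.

13

The 8 variables together cover exactly {6, 7, 8, 9, 10, 11, 12, 13} — 8 values for 8 variables — and 6 appears only in y_1's list, so y_1 = 6.
Among the 7 still-open variables, 9 fits only y_6 (and all 7 values in {7, 8, 9, 10, 11, 12, 13} must be used), so y_6 = 9.
Among the 6 still-open variables, 11 fits only y_8 (and all 6 values in {7, 8, 10, 11, 12, 13} must be used), so y_8 = 11.
The 5 still-open variables together cover exactly {7, 8, 10, 12, 13} — 5 values for 5 variables — and 13 appears only in y_2's list, so y_2 = 13.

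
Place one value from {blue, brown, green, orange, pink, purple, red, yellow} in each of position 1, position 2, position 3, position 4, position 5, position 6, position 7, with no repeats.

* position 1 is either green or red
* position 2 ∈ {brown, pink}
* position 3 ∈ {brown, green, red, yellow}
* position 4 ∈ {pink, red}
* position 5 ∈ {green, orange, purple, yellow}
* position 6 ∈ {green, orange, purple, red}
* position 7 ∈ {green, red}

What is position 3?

position 1 and position 7 share exactly the 2 values {green, red}; by pigeonhole those values go to them, so strike green, red from position 3, position 4, position 5, position 6.
That leaves position 4 = pink. Remove pink from position 2.
position 2 must be brown (only option left). Strike brown from position 3.
So position 3 = yellow.

yellow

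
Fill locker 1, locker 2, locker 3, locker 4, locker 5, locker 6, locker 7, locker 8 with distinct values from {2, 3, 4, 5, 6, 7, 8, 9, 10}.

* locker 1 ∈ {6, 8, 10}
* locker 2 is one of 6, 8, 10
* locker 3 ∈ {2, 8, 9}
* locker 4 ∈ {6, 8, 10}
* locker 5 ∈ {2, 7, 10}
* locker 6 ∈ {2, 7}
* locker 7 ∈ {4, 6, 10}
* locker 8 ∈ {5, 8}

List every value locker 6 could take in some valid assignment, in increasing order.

Among the 8 variables, 4 fits only locker 7 (and all 8 values in {2, 4, 5, 6, 7, 8, 9, 10} must be used), so locker 7 = 4.
The 7 still-open variables together cover exactly {2, 5, 6, 7, 8, 9, 10} — 7 values for 7 variables — and 5 appears only in locker 8's list, so locker 8 = 5.
The 6 still-open variables together cover exactly {2, 6, 7, 8, 9, 10} — 6 values for 6 variables — and 9 appears only in locker 3's list, so locker 3 = 9.
locker 1, locker 2, locker 4 share exactly the 3 values {6, 8, 10}; by pigeonhole those values go to them, so strike 6, 8, 10 from locker 5.
No further eliminations apply; locker 6 can still be any of 2, 7.

2, 7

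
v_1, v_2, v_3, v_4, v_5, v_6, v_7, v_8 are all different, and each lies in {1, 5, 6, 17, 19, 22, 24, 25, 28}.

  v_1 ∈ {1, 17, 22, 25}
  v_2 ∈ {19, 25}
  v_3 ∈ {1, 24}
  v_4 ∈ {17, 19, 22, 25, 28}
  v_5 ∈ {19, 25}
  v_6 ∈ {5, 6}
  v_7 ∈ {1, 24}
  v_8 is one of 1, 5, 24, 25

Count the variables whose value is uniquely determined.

2

The 2 variables v_2 and v_5 are confined to {19, 25}, which locks those values in; drop them from v_1, v_4, v_8.
v_3 and v_7 between them cover only {1, 24} — a naked pair. Remove those values from v_1, v_8.
v_8 must be 5 (only option left). Strike 5 from v_6.
v_6 has just one choice, so v_6 = 6.
Determined: v_6=6, v_8=5. The other variables each still have more than one consistent value. That makes 2.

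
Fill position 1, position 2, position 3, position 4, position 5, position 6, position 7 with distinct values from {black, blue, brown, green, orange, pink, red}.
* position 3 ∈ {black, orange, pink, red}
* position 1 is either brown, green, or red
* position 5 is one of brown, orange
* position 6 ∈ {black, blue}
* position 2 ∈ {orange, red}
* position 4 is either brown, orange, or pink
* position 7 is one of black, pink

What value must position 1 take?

Among the 7 variables, blue fits only position 6 (and all 7 values in {black, blue, brown, green, orange, pink, red} must be used), so position 6 = blue.
The 6 still-open variables together cover exactly {black, brown, green, orange, pink, red} — 6 values for 6 variables — and green appears only in position 1's list, so position 1 = green.

green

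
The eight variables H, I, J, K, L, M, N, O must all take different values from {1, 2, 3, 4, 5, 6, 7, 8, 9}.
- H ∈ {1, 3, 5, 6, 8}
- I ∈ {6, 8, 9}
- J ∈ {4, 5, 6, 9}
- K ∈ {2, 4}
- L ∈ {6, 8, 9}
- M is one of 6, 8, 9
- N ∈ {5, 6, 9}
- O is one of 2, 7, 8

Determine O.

7

I, L, M between them cover only {6, 8, 9} — a naked triple. Remove those values from H, J, N, O.
That leaves N = 5. Strike 5 from H, J.
J's domain is down to {4}, so J = 4. Eliminate 4 elsewhere: K.
K must be 2 (only option left). So O can't be 2.
So O = 7.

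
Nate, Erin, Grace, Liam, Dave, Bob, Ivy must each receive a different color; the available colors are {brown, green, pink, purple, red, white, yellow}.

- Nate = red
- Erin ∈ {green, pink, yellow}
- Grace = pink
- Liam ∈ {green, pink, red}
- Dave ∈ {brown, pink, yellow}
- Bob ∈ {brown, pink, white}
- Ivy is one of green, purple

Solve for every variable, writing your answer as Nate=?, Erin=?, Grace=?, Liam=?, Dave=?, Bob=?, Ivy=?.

Nate has just one choice, so Nate = red. Eliminate red elsewhere: Liam.
That leaves Grace = pink. So Erin, Liam, Dave, Bob can't be pink.
Liam has just one choice, so Liam = green. Strike green from Erin, Ivy.
Ivy has just one choice, so Ivy = purple.
That leaves Erin = yellow. Strike yellow from Dave.
Dave must be brown (only option left). Remove brown from Bob.
That leaves Bob = white.

Nate=red, Erin=yellow, Grace=pink, Liam=green, Dave=brown, Bob=white, Ivy=purple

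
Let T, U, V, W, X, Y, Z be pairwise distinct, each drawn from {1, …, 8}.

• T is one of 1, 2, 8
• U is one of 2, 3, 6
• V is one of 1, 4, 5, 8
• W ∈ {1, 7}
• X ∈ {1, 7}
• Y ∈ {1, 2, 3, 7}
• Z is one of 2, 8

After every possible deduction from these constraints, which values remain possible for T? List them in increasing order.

W and X between them cover only {1, 7} — a naked pair. Remove those values from T, V, Y.
The 2 variables T and Z are confined to {2, 8}, which locks those values in; drop them from U, V, Y.
Y must be 3 (only option left). So U can't be 3.
U has just one choice, so U = 6.
No further eliminations apply; T can still be any of 2, 8.

2, 8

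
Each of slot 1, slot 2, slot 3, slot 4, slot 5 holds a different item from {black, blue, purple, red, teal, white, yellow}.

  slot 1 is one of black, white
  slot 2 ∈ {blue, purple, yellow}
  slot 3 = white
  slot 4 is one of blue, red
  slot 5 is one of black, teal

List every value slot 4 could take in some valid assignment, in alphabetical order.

slot 3 must be white (only option left). Eliminate white elsewhere: slot 1.
That leaves slot 1 = black. Strike black from slot 5.
That leaves slot 5 = teal.
No further eliminations apply; slot 4 can still be any of blue, red.

blue, red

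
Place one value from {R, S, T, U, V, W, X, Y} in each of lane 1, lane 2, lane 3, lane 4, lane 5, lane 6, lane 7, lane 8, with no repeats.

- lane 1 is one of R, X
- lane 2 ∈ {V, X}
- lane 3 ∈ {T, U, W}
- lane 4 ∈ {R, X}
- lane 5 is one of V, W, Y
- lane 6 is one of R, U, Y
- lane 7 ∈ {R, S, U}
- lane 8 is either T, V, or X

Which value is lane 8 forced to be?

T

The 8 variables draw from only 8 values {R, S, T, U, V, W, X, Y}, so each is used; only lane 7 can be S, hence lane 7 = S.
The 2 variables lane 1 and lane 4 are confined to {R, X}, which locks those values in; drop them from lane 2, lane 6, lane 8.
lane 2's domain is down to {V}, so lane 2 = V. So lane 5, lane 8 can't be V.
So lane 8 = T.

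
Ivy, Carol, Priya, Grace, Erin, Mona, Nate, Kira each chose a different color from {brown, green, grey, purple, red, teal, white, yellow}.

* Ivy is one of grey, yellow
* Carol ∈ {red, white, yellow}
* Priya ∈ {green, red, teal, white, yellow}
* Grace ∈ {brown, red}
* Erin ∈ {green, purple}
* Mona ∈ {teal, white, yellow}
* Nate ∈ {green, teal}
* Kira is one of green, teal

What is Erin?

The 8 variables together cover exactly {brown, green, grey, purple, red, teal, white, yellow} — 8 values for 8 variables — and brown appears only in Grace's list, so Grace = brown.
Among the 7 still-open variables, grey fits only Ivy (and all 7 values in {green, grey, purple, red, teal, white, yellow} must be used), so Ivy = grey.
Among the 6 still-open variables, purple fits only Erin (and all 6 values in {green, purple, red, teal, white, yellow} must be used), so Erin = purple.

purple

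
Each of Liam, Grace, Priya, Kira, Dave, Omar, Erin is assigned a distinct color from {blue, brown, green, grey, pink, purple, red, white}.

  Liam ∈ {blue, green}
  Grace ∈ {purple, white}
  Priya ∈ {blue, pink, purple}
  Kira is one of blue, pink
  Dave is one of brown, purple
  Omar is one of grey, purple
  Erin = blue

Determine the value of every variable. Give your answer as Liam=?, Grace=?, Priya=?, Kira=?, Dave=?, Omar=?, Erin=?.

Liam=green, Grace=white, Priya=purple, Kira=pink, Dave=brown, Omar=grey, Erin=blue

Erin must be blue (only option left). So Liam, Priya, Kira can't be blue.
Liam's domain is down to {green}, so Liam = green.
Kira must be pink (only option left). Remove pink from Priya.
Priya's domain is down to {purple}, so Priya = purple. Eliminate purple elsewhere: Grace, Dave, Omar.
Dave has just one choice, so Dave = brown.
Omar's domain is down to {grey}, so Omar = grey.
That leaves Grace = white.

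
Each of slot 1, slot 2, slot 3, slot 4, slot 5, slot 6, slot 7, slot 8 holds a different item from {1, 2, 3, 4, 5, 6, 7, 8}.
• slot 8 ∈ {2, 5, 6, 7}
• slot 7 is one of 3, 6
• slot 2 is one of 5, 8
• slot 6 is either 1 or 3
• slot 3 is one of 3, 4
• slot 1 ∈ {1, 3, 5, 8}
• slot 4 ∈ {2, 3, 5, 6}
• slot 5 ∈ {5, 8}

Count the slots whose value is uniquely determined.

Among the 8 variables, 4 fits only slot 3 (and all 8 values in {1, 2, 3, 4, 5, 6, 7, 8} must be used), so slot 3 = 4.
The 7 still-open variables together cover exactly {1, 2, 3, 5, 6, 7, 8} — 7 values for 7 variables — and 7 appears only in slot 8's list, so slot 8 = 7.
The 6 still-open variables draw from only 6 values {1, 2, 3, 5, 6, 8}, so each is used; only slot 4 can be 2, hence slot 4 = 2.
Among the 5 still-open variables, 6 fits only slot 7 (and all 5 values in {1, 3, 5, 6, 8} must be used), so slot 7 = 6.
slot 2 and slot 5 share exactly the 2 values {5, 8}; by pigeonhole those values go to them, so strike 5, 8 from slot 1.
Determined: slot 3=4, slot 4=2, slot 7=6, slot 8=7. The other slots each still have more than one consistent value. That makes 4.

4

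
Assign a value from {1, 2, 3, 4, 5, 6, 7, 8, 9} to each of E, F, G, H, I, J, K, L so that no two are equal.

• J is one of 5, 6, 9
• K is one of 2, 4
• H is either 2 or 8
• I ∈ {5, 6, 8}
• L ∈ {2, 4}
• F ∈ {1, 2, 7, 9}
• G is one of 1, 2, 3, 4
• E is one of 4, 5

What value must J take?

9

K and L share exactly the 2 values {2, 4}; by pigeonhole those values go to them, so strike 2, 4 from E, F, G, H.
E has just one choice, so E = 5. So I, J can't be 5.
H must be 8 (only option left). So I can't be 8.
I must be 6 (only option left). So J can't be 6.
So J = 9.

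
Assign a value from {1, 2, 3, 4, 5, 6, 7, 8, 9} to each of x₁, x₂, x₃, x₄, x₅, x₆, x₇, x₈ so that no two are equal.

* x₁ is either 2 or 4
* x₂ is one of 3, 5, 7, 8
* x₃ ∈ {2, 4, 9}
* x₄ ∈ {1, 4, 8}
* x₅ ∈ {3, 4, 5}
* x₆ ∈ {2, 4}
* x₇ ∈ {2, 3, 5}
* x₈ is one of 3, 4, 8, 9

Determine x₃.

9

The 8 variables together cover exactly {1, 2, 3, 4, 5, 7, 8, 9} — 8 values for 8 variables — and 1 appears only in x₄'s list, so x₄ = 1.
Among the 7 still-open variables, 7 fits only x₂ (and all 7 values in {2, 3, 4, 5, 7, 8, 9} must be used), so x₂ = 7.
The 6 still-open variables together cover exactly {2, 3, 4, 5, 8, 9} — 6 values for 6 variables — and 8 appears only in x₈'s list, so x₈ = 8.
The 5 still-open variables together cover exactly {2, 3, 4, 5, 9} — 5 values for 5 variables — and 9 appears only in x₃'s list, so x₃ = 9.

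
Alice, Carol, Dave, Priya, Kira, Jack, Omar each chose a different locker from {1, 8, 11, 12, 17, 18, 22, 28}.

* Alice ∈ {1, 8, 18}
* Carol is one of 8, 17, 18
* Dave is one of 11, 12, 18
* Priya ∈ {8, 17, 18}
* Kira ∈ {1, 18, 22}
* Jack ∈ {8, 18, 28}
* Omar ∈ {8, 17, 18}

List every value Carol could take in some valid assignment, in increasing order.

8, 17, 18

Carol, Priya, Omar between them cover only {8, 17, 18} — a naked triple. Remove those values from Alice, Dave, Kira, Jack.
Alice must be 1 (only option left). Strike 1 from Kira.
Kira has just one choice, so Kira = 22.
Jack must be 28 (only option left).
No further eliminations apply; Carol can still be any of 8, 17, 18.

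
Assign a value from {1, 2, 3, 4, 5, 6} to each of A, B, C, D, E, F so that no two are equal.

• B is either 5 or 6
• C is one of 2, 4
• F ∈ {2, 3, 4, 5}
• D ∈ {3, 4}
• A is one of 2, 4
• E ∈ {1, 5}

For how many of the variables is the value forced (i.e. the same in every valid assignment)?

4

The 6 variables draw from only 6 values {1, 2, 3, 4, 5, 6}, so each is used; only E can be 1, hence E = 1.
Among the 5 still-open variables, 6 fits only B (and all 5 values in {2, 3, 4, 5, 6} must be used), so B = 6.
Among the 4 still-open variables, 5 fits only F (and all 4 values in {2, 3, 4, 5} must be used), so F = 5.
Among the 3 still-open variables, 3 fits only D (and all 3 values in {2, 3, 4} must be used), so D = 3.
Determined: B=6, D=3, E=1, F=5. The other variables each still have more than one consistent value. That makes 4.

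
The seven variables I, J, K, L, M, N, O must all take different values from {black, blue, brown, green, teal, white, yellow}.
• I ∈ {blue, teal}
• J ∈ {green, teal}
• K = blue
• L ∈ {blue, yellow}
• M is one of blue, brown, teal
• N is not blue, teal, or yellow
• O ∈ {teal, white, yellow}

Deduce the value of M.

K's domain is down to {blue}, so K = blue. Strike blue from I, L, M.
L's domain is down to {yellow}, so L = yellow. So O can't be yellow.
I's domain is down to {teal}, so I = teal. So J, M, O can't be teal.
So M = brown.

brown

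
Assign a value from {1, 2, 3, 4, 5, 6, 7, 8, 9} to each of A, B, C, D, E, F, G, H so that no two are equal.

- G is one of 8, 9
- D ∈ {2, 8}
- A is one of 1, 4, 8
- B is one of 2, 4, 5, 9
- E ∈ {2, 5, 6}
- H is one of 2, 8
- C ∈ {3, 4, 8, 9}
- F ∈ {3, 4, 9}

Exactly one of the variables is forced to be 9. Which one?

The 8 variables together cover exactly {1, 2, 3, 4, 5, 6, 8, 9} — 8 values for 8 variables — and 1 appears only in A's list, so A = 1.
The 7 still-open variables together cover exactly {2, 3, 4, 5, 6, 8, 9} — 7 values for 7 variables — and 6 appears only in E's list, so E = 6.
The 6 still-open variables draw from only 6 values {2, 3, 4, 5, 8, 9}, so each is used; only B can be 5, hence B = 5.
D and H between them cover only {2, 8} — a naked pair. Remove those values from C, G.
So 9 goes to G.

G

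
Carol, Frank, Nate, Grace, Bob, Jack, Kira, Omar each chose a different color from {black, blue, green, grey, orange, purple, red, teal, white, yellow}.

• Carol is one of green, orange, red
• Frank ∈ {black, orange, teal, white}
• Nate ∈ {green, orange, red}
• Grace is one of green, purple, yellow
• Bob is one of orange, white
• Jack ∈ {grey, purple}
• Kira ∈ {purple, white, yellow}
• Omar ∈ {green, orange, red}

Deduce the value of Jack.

Carol, Nate, Omar between them cover only {green, orange, red} — a naked triple. Remove those values from Frank, Grace, Bob.
Bob has just one choice, so Bob = white. Eliminate white elsewhere: Frank, Kira.
The 2 variables Grace and Kira are confined to {purple, yellow}, which locks those values in; drop them from Jack.
So Jack = grey.

grey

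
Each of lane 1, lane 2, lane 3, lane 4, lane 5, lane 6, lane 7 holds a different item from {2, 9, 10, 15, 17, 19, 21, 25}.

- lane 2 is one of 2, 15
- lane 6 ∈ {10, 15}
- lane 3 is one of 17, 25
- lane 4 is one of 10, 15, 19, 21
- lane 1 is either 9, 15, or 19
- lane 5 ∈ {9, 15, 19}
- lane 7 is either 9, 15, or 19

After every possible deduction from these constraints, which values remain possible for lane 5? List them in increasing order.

9, 15, 19

The 3 variables lane 1, lane 5, lane 7 are confined to {9, 15, 19}, which locks those values in; drop them from lane 2, lane 4, lane 6.
lane 2 has just one choice, so lane 2 = 2.
That leaves lane 6 = 10. Strike 10 from lane 4.
lane 4 must be 21 (only option left).
No further eliminations apply; lane 5 can still be any of 9, 15, 19.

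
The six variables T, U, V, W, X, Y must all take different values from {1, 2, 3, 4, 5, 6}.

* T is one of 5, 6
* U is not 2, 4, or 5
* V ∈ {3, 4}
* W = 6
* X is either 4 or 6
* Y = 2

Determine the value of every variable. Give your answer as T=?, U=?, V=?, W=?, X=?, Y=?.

T=5, U=1, V=3, W=6, X=4, Y=2

W must be 6 (only option left). Eliminate 6 elsewhere: T, U, X.
X must be 4 (only option left). So V can't be 4.
That leaves Y = 2.
T has just one choice, so T = 5.
V must be 3 (only option left). Remove 3 from U.
U must be 1 (only option left).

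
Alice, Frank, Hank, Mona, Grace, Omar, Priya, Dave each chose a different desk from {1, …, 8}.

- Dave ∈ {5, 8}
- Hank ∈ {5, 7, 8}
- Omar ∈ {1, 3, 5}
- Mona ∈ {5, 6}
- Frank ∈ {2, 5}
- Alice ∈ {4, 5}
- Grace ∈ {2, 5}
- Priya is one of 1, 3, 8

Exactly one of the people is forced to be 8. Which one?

Dave

The 8 variables draw from only 8 values {1, 2, 3, 4, 5, 6, 7, 8}, so each is used; only Alice can be 4, hence Alice = 4.
The 7 still-open variables together cover exactly {1, 2, 3, 5, 6, 7, 8} — 7 values for 7 variables — and 6 appears only in Mona's list, so Mona = 6.
Among the 6 still-open variables, 7 fits only Hank (and all 6 values in {1, 2, 3, 5, 7, 8} must be used), so Hank = 7.
The 2 variables Frank and Grace are confined to {2, 5}, which locks those values in; drop them from Omar, Dave.
So 8 goes to Dave.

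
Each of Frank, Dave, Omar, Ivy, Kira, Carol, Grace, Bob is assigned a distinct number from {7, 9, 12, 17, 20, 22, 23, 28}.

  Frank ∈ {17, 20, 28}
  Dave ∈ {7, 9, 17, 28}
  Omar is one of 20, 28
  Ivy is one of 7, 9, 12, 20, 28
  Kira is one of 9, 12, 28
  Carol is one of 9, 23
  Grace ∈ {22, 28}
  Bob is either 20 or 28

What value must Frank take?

Among the 8 variables, 22 fits only Grace (and all 8 values in {7, 9, 12, 17, 20, 22, 23, 28} must be used), so Grace = 22.
Among the 7 still-open variables, 23 fits only Carol (and all 7 values in {7, 9, 12, 17, 20, 23, 28} must be used), so Carol = 23.
The 2 variables Omar and Bob are confined to {20, 28}, which locks those values in; drop them from Frank, Dave, Ivy, Kira.
So Frank = 17.

17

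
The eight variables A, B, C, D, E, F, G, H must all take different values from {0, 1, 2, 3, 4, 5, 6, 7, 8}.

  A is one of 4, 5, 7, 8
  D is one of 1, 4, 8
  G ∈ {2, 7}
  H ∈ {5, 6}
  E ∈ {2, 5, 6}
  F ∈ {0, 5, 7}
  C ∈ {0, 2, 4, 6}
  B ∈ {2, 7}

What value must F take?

0

The 8 variables together cover exactly {0, 1, 2, 4, 5, 6, 7, 8} — 8 values for 8 variables — and 1 appears only in D's list, so D = 1.
Among the 7 still-open variables, 8 fits only A (and all 7 values in {0, 2, 4, 5, 6, 7, 8} must be used), so A = 8.
Among the 6 still-open variables, 4 fits only C (and all 6 values in {0, 2, 4, 5, 6, 7} must be used), so C = 4.
Among the 5 still-open variables, 0 fits only F (and all 5 values in {0, 2, 5, 6, 7} must be used), so F = 0.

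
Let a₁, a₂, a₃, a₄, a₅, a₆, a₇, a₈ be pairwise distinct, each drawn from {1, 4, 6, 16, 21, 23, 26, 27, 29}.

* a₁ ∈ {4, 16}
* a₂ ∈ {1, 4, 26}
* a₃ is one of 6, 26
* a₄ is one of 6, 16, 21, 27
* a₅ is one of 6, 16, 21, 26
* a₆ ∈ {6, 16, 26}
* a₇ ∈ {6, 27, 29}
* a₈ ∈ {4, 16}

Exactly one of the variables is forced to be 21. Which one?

a₅

The 8 variables draw from only 8 values {1, 4, 6, 16, 21, 26, 27, 29}, so each is used; only a₂ can be 1, hence a₂ = 1.
Among the 7 still-open variables, 29 fits only a₇ (and all 7 values in {4, 6, 16, 21, 26, 27, 29} must be used), so a₇ = 29.
The 6 still-open variables draw from only 6 values {4, 6, 16, 21, 26, 27}, so each is used; only a₄ can be 27, hence a₄ = 27.
The 5 still-open variables draw from only 5 values {4, 6, 16, 21, 26}, so each is used; only a₅ can be 21, hence a₅ = 21.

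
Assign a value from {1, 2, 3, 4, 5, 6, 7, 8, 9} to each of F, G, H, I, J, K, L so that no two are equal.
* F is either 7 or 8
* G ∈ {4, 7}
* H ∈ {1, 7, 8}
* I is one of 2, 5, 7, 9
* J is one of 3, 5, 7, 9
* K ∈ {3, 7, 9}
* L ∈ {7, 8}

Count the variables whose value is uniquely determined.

F and L share exactly the 2 values {7, 8}; by pigeonhole those values go to them, so strike 7, 8 from G, H, I, J, K.
G has just one choice, so G = 4.
That leaves H = 1.
Determined: G=4, H=1. The other variables each still have more than one consistent value. That makes 2.

2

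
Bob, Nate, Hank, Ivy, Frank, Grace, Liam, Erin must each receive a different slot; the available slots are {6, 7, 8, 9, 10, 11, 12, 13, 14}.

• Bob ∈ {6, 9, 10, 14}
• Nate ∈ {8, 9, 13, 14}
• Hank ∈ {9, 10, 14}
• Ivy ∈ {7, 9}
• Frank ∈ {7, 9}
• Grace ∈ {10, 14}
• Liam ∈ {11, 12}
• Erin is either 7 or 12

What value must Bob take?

6

Ivy and Frank share exactly the 2 values {7, 9}; by pigeonhole those values go to them, so strike 7, 9 from Bob, Nate, Hank, Erin.
Erin must be 12 (only option left). So Liam can't be 12.
Liam's domain is down to {11}, so Liam = 11.
Hank and Grace share exactly the 2 values {10, 14}; by pigeonhole those values go to them, so strike 10, 14 from Bob, Nate.
So Bob = 6.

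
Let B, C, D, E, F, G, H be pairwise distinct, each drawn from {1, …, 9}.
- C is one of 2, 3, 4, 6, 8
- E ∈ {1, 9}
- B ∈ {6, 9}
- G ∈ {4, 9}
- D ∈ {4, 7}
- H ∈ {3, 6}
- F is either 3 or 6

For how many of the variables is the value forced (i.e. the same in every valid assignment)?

F and H between them cover only {3, 6} — a naked pair. Remove those values from B, C.
B must be 9 (only option left). Strike 9 from E, G.
That leaves E = 1.
G must be 4 (only option left). Strike 4 from C, D.
D's domain is down to {7}, so D = 7.
Determined: B=9, D=7, E=1, G=4. The other variables each still have more than one consistent value. That makes 4.

4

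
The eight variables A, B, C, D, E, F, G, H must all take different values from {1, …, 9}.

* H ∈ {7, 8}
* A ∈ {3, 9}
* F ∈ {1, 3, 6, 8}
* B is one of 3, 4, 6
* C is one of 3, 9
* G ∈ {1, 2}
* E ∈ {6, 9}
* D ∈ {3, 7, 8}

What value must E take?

6

The 8 variables together cover exactly {1, 2, 3, 4, 6, 7, 8, 9} — 8 values for 8 variables — and 2 appears only in G's list, so G = 2.
The 7 still-open variables together cover exactly {1, 3, 4, 6, 7, 8, 9} — 7 values for 7 variables — and 1 appears only in F's list, so F = 1.
The 6 still-open variables draw from only 6 values {3, 4, 6, 7, 8, 9}, so each is used; only B can be 4, hence B = 4.
Among the 5 still-open variables, 6 fits only E (and all 5 values in {3, 6, 7, 8, 9} must be used), so E = 6.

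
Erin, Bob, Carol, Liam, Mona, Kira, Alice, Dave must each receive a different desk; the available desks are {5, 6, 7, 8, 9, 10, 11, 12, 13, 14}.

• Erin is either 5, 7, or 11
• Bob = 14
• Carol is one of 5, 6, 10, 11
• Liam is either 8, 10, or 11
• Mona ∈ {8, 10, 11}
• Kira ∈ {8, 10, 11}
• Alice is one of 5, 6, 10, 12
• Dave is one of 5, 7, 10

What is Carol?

Bob's domain is down to {14}, so Bob = 14.
The 7 still-open variables together cover exactly {5, 6, 7, 8, 10, 11, 12} — 7 values for 7 variables — and 12 appears only in Alice's list, so Alice = 12.
The 6 still-open variables together cover exactly {5, 6, 7, 8, 10, 11} — 6 values for 6 variables — and 6 appears only in Carol's list, so Carol = 6.

6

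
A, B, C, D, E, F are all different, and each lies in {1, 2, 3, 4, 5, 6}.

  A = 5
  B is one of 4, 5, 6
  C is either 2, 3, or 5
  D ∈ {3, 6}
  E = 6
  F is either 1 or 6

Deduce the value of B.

4

A must be 5 (only option left). Eliminate 5 elsewhere: B, C.
E's domain is down to {6}, so E = 6. So B, D, F can't be 6.
So B = 4.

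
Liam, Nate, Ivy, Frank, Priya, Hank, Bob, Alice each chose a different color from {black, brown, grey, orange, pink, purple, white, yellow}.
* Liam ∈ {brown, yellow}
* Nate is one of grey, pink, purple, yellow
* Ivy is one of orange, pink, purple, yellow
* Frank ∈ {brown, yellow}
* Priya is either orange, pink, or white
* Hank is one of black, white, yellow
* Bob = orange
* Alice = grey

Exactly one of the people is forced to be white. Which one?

Bob's domain is down to {orange}, so Bob = orange. Strike orange from Ivy, Priya.
That leaves Alice = grey. Eliminate grey elsewhere: Nate.
The 6 still-open variables together cover exactly {black, brown, pink, purple, white, yellow} — 6 values for 6 variables — and black appears only in Hank's list, so Hank = black.
The 5 still-open variables together cover exactly {brown, pink, purple, white, yellow} — 5 values for 5 variables — and white appears only in Priya's list, so Priya = white.

Priya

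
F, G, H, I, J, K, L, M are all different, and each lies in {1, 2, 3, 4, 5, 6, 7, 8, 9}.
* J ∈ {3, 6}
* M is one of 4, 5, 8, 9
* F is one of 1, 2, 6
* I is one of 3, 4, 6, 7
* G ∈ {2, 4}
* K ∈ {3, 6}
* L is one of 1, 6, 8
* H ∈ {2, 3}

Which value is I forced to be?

7

J and K between them cover only {3, 6} — a naked pair. Remove those values from F, H, I, L.
That leaves H = 2. Strike 2 from F, G.
F has just one choice, so F = 1. Eliminate 1 elsewhere: L.
G has just one choice, so G = 4. Strike 4 from I, M.
So I = 7.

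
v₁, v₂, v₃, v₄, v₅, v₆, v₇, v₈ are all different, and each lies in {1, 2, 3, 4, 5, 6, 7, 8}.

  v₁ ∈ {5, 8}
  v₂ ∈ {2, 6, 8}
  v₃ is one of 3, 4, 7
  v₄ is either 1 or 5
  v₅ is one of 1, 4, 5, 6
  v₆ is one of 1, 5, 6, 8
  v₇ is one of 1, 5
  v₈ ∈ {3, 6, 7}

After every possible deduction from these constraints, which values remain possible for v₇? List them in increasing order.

The 8 variables draw from only 8 values {1, 2, 3, 4, 5, 6, 7, 8}, so each is used; only v₂ can be 2, hence v₂ = 2.
v₄ and v₇ share exactly the 2 values {1, 5}; by pigeonhole those values go to them, so strike 1, 5 from v₁, v₅, v₆.
v₁ must be 8 (only option left). Eliminate 8 elsewhere: v₆.
v₆ has just one choice, so v₆ = 6. Remove 6 from v₅, v₈.
v₅ has just one choice, so v₅ = 4. Remove 4 from v₃.
No further eliminations apply; v₇ can still be any of 1, 5.

1, 5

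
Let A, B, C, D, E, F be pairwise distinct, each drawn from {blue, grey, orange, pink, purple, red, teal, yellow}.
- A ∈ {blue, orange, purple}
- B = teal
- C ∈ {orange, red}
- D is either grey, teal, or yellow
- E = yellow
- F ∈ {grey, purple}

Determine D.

B's domain is down to {teal}, so B = teal. Eliminate teal elsewhere: D.
That leaves E = yellow. So D can't be yellow.
So D = grey.

grey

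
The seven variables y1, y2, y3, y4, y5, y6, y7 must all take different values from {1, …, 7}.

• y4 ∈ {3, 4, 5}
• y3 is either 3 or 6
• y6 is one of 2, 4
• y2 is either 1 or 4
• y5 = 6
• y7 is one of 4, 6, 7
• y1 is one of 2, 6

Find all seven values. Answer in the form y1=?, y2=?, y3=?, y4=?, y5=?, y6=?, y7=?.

y5's domain is down to {6}, so y5 = 6. Remove 6 from y1, y3, y7.
y1 has just one choice, so y1 = 2. Remove 2 from y6.
y3 has just one choice, so y3 = 3. So y4 can't be 3.
y6's domain is down to {4}, so y6 = 4. Strike 4 from y2, y4, y7.
y7's domain is down to {7}, so y7 = 7.
y2 has just one choice, so y2 = 1.
y4's domain is down to {5}, so y4 = 5.

y1=2, y2=1, y3=3, y4=5, y5=6, y6=4, y7=7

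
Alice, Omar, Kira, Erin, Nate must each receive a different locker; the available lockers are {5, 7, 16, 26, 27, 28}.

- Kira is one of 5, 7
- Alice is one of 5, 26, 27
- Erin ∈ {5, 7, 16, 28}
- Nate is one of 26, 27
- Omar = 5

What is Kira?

Omar's domain is down to {5}, so Omar = 5. So Alice, Kira, Erin can't be 5.
So Kira = 7.

7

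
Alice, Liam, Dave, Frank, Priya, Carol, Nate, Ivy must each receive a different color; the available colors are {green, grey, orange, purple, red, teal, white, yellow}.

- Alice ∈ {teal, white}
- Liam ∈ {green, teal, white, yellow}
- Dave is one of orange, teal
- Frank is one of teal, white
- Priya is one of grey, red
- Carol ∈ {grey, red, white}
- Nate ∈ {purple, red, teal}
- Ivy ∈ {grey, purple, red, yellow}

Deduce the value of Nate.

purple

The 8 variables draw from only 8 values {green, grey, orange, purple, red, teal, white, yellow}, so each is used; only Liam can be green, hence Liam = green.
The 7 still-open variables draw from only 7 values {grey, orange, purple, red, teal, white, yellow}, so each is used; only Dave can be orange, hence Dave = orange.
The 6 still-open variables draw from only 6 values {grey, purple, red, teal, white, yellow}, so each is used; only Ivy can be yellow, hence Ivy = yellow.
The 5 still-open variables together cover exactly {grey, purple, red, teal, white} — 5 values for 5 variables — and purple appears only in Nate's list, so Nate = purple.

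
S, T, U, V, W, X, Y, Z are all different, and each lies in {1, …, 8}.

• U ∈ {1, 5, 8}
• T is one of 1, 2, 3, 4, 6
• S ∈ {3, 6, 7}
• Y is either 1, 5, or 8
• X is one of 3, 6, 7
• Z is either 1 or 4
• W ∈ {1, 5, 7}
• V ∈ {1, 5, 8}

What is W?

7

Among the 8 variables, 2 fits only T (and all 8 values in {1, 2, 3, 4, 5, 6, 7, 8} must be used), so T = 2.
Among the 7 still-open variables, 4 fits only Z (and all 7 values in {1, 3, 4, 5, 6, 7, 8} must be used), so Z = 4.
U, V, Y between them cover only {1, 5, 8} — a naked triple. Remove those values from W.
So W = 7.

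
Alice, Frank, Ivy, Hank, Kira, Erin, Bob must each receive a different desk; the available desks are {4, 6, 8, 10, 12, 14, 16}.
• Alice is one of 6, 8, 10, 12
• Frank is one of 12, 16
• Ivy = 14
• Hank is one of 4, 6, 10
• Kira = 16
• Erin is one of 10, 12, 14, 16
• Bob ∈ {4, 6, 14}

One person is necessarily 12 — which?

Frank

Ivy's domain is down to {14}, so Ivy = 14. So Erin, Bob can't be 14.
Kira must be 16 (only option left). Remove 16 from Frank, Erin.
So 12 goes to Frank.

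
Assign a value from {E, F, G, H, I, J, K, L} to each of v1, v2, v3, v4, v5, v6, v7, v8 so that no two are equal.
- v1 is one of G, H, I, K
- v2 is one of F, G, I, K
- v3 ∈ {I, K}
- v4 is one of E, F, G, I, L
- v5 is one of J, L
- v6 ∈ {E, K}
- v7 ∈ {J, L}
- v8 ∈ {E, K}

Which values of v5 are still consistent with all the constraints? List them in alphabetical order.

J, L

Among the 8 variables, H fits only v1 (and all 8 values in {E, F, G, H, I, J, K, L} must be used), so v1 = H.
v5 and v7 between them cover only {J, L} — a naked pair. Remove those values from v4.
The 2 variables v6 and v8 are confined to {E, K}, which locks those values in; drop them from v2, v3, v4.
That leaves v3 = I. Strike I from v2, v4.
No further eliminations apply; v5 can still be any of J, L.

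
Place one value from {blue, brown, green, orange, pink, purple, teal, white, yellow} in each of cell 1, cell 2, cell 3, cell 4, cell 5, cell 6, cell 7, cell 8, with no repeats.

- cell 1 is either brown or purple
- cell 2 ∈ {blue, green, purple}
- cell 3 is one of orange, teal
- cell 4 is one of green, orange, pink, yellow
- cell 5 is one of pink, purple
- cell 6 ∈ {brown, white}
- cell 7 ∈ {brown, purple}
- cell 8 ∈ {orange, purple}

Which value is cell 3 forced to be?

The 2 variables cell 1 and cell 7 are confined to {brown, purple}, which locks those values in; drop them from cell 2, cell 5, cell 6, cell 8.
cell 5 has just one choice, so cell 5 = pink. So cell 4 can't be pink.
That leaves cell 6 = white.
That leaves cell 8 = orange. Eliminate orange elsewhere: cell 3, cell 4.
So cell 3 = teal.

teal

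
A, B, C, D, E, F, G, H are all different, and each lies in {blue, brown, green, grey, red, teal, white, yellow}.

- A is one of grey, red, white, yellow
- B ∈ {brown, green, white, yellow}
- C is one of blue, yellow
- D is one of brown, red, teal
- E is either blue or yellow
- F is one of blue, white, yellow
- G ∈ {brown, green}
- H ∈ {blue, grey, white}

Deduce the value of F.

The 8 variables draw from only 8 values {blue, brown, green, grey, red, teal, white, yellow}, so each is used; only D can be teal, hence D = teal.
The 7 still-open variables together cover exactly {blue, brown, green, grey, red, white, yellow} — 7 values for 7 variables — and red appears only in A's list, so A = red.
Among the 6 still-open variables, grey fits only H (and all 6 values in {blue, brown, green, grey, white, yellow} must be used), so H = grey.
C and E share exactly the 2 values {blue, yellow}; by pigeonhole those values go to them, so strike blue, yellow from B, F.
So F = white.

white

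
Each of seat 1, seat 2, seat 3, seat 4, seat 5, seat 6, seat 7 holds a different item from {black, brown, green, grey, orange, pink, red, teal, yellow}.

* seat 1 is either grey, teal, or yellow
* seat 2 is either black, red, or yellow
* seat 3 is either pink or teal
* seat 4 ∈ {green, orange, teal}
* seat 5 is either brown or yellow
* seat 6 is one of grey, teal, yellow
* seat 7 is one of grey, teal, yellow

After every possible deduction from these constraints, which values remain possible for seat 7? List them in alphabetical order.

seat 1, seat 6, seat 7 between them cover only {grey, teal, yellow} — a naked triple. Remove those values from seat 2, seat 3, seat 4, seat 5.
That leaves seat 3 = pink.
seat 5 has just one choice, so seat 5 = brown.
No further eliminations apply; seat 7 can still be any of grey, teal, yellow.

grey, teal, yellow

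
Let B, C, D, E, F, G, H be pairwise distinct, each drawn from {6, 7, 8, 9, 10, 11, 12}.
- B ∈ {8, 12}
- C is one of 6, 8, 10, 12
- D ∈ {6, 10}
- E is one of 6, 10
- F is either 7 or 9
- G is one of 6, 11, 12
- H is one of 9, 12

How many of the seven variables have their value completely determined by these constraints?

Among the 7 variables, 7 fits only F (and all 7 values in {6, 7, 8, 9, 10, 11, 12} must be used), so F = 7.
Among the 6 still-open variables, 9 fits only H (and all 6 values in {6, 8, 9, 10, 11, 12} must be used), so H = 9.
The 5 still-open variables together cover exactly {6, 8, 10, 11, 12} — 5 values for 5 variables — and 11 appears only in G's list, so G = 11.
D and E between them cover only {6, 10} — a naked pair. Remove those values from C.
Determined: F=7, G=11, H=9. The other variables each still have more than one consistent value. That makes 3.

3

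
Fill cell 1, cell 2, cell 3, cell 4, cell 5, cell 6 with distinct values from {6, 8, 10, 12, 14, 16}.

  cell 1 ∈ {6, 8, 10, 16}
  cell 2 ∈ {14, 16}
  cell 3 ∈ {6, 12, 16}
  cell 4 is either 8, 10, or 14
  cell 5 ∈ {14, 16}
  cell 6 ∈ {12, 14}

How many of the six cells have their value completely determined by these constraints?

cell 2 and cell 5 between them cover only {14, 16} — a naked pair. Remove those values from cell 1, cell 3, cell 4, cell 6.
cell 6 has just one choice, so cell 6 = 12. So cell 3 can't be 12.
cell 3 must be 6 (only option left). Strike 6 from cell 1.
Determined: cell 3=6, cell 6=12. The other cells each still have more than one consistent value. That makes 2.

2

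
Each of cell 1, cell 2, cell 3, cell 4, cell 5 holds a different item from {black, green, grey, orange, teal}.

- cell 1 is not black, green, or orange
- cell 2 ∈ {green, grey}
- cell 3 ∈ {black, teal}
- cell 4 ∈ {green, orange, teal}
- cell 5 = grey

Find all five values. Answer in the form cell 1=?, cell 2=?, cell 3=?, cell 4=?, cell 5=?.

cell 1=teal, cell 2=green, cell 3=black, cell 4=orange, cell 5=grey

cell 5's domain is down to {grey}, so cell 5 = grey. Strike grey from cell 1, cell 2.
cell 1 has just one choice, so cell 1 = teal. Remove teal from cell 3, cell 4.
cell 2 must be green (only option left). So cell 4 can't be green.
cell 3's domain is down to {black}, so cell 3 = black.
cell 4 must be orange (only option left).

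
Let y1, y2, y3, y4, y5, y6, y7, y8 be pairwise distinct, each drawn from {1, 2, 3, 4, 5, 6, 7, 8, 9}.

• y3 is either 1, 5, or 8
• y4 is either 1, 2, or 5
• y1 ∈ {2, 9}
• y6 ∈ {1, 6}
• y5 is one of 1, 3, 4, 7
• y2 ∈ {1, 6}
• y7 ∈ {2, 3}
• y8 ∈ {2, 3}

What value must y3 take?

y2 and y6 share exactly the 2 values {1, 6}; by pigeonhole those values go to them, so strike 1, 6 from y3, y4, y5.
y7 and y8 between them cover only {2, 3} — a naked pair. Remove those values from y1, y4, y5.
y1 must be 9 (only option left).
That leaves y4 = 5. Eliminate 5 elsewhere: y3.
So y3 = 8.

8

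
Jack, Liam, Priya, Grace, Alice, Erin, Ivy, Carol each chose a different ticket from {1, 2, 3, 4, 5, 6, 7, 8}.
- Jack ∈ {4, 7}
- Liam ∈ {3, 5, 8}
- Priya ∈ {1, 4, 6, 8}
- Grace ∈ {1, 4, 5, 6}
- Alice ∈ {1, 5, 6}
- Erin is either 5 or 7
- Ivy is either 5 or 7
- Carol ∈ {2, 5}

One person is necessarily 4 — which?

Jack

The 8 variables together cover exactly {1, 2, 3, 4, 5, 6, 7, 8} — 8 values for 8 variables — and 2 appears only in Carol's list, so Carol = 2.
The 7 still-open variables together cover exactly {1, 3, 4, 5, 6, 7, 8} — 7 values for 7 variables — and 3 appears only in Liam's list, so Liam = 3.
The 6 still-open variables together cover exactly {1, 4, 5, 6, 7, 8} — 6 values for 6 variables — and 8 appears only in Priya's list, so Priya = 8.
The 2 variables Erin and Ivy are confined to {5, 7}, which locks those values in; drop them from Jack, Grace, Alice.
So 4 goes to Jack.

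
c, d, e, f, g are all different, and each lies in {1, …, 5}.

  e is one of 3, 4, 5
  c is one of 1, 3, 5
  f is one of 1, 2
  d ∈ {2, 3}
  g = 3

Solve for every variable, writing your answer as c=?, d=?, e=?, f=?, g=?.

c=5, d=2, e=4, f=1, g=3

g's domain is down to {3}, so g = 3. So c, d, e can't be 3.
That leaves d = 2. Strike 2 from f.
f's domain is down to {1}, so f = 1. So c can't be 1.
c must be 5 (only option left). Strike 5 from e.
That leaves e = 4.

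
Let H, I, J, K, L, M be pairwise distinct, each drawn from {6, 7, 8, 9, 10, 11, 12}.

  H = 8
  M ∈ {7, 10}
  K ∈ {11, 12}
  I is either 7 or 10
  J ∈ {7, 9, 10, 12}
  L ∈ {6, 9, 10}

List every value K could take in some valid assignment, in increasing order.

H's domain is down to {8}, so H = 8.
I and M share exactly the 2 values {7, 10}; by pigeonhole those values go to them, so strike 7, 10 from J, L.
No further eliminations apply; K can still be any of 11, 12.

11, 12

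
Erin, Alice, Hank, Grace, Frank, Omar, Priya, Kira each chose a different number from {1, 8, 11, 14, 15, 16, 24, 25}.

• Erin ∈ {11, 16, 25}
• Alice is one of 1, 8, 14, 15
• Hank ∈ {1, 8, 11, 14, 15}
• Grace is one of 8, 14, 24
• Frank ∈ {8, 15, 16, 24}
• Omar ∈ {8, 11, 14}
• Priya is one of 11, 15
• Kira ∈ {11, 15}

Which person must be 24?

The 8 variables together cover exactly {1, 8, 11, 14, 15, 16, 24, 25} — 8 values for 8 variables — and 25 appears only in Erin's list, so Erin = 25.
The 7 still-open variables draw from only 7 values {1, 8, 11, 14, 15, 16, 24}, so each is used; only Frank can be 16, hence Frank = 16.
Among the 6 still-open variables, 24 fits only Grace (and all 6 values in {1, 8, 11, 14, 15, 24} must be used), so Grace = 24.

Grace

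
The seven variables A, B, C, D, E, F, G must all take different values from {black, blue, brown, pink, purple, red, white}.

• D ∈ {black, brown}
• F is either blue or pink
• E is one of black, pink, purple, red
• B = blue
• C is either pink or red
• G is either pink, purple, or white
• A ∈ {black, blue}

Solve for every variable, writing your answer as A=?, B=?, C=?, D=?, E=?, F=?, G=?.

A=black, B=blue, C=red, D=brown, E=purple, F=pink, G=white

B has just one choice, so B = blue. Strike blue from A, F.
F must be pink (only option left). Eliminate pink elsewhere: C, E, G.
A's domain is down to {black}, so A = black. Strike black from D, E.
That leaves C = red. So E can't be red.
D must be brown (only option left).
E has just one choice, so E = purple. Remove purple from G.
G's domain is down to {white}, so G = white.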